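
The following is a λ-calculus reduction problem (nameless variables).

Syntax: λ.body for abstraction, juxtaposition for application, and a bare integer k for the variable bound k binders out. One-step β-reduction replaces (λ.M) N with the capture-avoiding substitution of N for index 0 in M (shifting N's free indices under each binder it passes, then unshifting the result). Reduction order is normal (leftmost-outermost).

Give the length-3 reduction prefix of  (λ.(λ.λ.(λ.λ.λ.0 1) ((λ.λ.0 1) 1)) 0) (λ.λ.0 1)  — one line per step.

  start: (λ.(λ.λ.(λ.λ.λ.0 1) ((λ.λ.0 1) 1)) 0) (λ.λ.0 1)
  [1] (λ.λ.(λ.λ.λ.0 1) ((λ.λ.0 1) 1)) (λ.λ.0 1)
  [2] λ.(λ.λ.λ.0 1) ((λ.λ.0 1) (λ.λ.0 1))
  [3] λ.λ.λ.0 1

Answer: after 3 steps: λ.λ.λ.0 1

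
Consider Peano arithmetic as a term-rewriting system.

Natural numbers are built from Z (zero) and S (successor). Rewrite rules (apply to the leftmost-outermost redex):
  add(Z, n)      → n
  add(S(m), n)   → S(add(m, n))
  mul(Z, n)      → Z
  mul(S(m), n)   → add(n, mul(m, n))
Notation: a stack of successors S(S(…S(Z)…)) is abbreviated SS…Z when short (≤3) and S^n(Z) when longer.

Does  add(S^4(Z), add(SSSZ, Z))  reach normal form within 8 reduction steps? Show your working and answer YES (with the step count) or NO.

  start: add(S^4(Z), add(SSSZ, Z))
  [1] S(add(SSSZ, add(SSSZ, Z)))
  [2] S(S(add(SSZ, add(SSSZ, Z))))
  [3] S(S(S(add(SZ, add(SSSZ, Z)))))
  [4] S(S(S(S(add(Z, add(SSSZ, Z))))))
  [5] S(S(S(S(add(SSSZ, Z)))))
  [6] S(S(S(S(S(add(SSZ, Z))))))
  [7] S(S(S(S(S(S(add(SZ, Z)))))))
  [8] S(S(S(S(S(S(S(add(Z, Z))))))))

Answer: NO — after 8 steps the term is S(S(S(S(S(S(S(add(Z, Z)))))))), not yet normal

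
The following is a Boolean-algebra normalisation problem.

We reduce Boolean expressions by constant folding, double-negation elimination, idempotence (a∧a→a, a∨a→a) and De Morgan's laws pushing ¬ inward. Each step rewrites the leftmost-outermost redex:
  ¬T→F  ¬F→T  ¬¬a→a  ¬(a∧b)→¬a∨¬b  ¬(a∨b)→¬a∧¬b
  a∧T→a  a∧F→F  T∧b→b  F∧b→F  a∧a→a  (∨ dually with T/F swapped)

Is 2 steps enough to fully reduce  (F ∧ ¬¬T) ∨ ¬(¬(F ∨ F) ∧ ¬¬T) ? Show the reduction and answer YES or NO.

  start: (F ∧ ¬¬T) ∨ ¬(¬(F ∨ F) ∧ ¬¬T)
  →1  F ∨ ¬(¬(F ∨ F) ∧ ¬¬T)
  →2  ¬(¬(F ∨ F) ∧ ¬¬T)

Answer: NO — after 2 steps the term is ¬(¬(F ∨ F) ∧ ¬¬T), not yet normal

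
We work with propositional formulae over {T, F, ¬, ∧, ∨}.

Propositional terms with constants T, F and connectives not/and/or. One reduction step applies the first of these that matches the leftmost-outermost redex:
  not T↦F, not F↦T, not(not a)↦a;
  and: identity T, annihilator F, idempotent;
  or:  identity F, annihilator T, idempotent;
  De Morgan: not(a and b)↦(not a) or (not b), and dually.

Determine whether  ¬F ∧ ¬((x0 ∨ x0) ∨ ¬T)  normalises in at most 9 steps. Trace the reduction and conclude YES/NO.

Answer: YES — reaches normal form ¬x0 in 7 ≤ 9 steps

Working:
  start: ¬F ∧ ¬((x0 ∨ x0) ∨ ¬T)
  →1  T ∧ ¬((x0 ∨ x0) ∨ ¬T)
  →2  ¬((x0 ∨ x0) ∨ ¬T)
  →3  ¬(x0 ∨ x0) ∧ ¬¬T
  →4  (¬x0 ∧ ¬x0) ∧ ¬¬T
  →5  ¬x0 ∧ ¬¬T
  →6  ¬x0 ∧ T
  →7  ¬x0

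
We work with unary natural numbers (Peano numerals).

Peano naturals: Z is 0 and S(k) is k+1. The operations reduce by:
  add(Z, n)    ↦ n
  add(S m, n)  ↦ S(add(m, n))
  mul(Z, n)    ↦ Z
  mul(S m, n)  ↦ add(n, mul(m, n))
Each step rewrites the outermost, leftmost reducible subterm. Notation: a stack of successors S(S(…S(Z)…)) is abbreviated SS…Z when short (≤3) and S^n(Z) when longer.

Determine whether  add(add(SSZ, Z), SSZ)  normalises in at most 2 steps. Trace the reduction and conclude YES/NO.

  start: add(add(SSZ, Z), SSZ)
  step 1: add(S(add(SZ, Z)), SSZ)
  step 2: S(add(add(SZ, Z), SSZ))

Answer: NO — after 2 steps the term is S(add(add(SZ, Z), SSZ)), not yet normal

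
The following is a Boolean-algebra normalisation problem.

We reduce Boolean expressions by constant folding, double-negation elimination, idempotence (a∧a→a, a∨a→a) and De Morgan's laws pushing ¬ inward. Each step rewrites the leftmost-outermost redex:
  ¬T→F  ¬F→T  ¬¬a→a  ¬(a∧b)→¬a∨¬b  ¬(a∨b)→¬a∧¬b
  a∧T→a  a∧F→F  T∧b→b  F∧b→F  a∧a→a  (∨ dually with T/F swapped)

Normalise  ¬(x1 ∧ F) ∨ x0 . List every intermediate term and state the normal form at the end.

  start: ¬(x1 ∧ F) ∨ x0
  step 1: (¬x1 ∨ ¬F) ∨ x0
  step 2: (¬x1 ∨ T) ∨ x0
  step 3: T ∨ x0
  step 4: T

Answer: normal form = T  (in 4 steps)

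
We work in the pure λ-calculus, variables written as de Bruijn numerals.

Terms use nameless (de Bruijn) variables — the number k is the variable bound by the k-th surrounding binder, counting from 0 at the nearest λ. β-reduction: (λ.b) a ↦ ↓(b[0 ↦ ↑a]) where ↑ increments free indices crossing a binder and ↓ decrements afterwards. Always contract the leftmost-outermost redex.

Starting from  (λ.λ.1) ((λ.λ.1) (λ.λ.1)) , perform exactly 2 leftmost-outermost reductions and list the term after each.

Answer: after 2 steps: λ.λ.λ.λ.1

Reduction:
  start: (λ.λ.1) ((λ.λ.1) (λ.λ.1))
  [1] λ.(λ.λ.1) (λ.λ.1)
  [2] λ.λ.λ.λ.1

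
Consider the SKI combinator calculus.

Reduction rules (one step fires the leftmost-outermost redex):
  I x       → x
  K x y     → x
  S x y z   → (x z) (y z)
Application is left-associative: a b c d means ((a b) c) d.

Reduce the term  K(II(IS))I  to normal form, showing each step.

Answer: normal form = S  (in 4 steps)

Reduction:
  start: K(II(IS))I
  [1] II(IS)
  [2] I(IS)
  [3] IS
  [4] S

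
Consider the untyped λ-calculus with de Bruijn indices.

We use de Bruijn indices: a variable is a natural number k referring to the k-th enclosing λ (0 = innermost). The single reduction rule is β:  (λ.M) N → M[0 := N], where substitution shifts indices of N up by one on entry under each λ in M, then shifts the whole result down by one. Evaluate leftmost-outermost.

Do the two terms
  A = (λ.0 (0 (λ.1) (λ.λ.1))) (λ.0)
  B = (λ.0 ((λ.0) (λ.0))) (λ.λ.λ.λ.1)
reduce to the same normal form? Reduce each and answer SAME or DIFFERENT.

Answer: DIFFERENT — A ⇓ λ.0, B ⇓ λ.λ.λ.1

Derivation:
Term A:
  start: (λ.0 (0 (λ.1) (λ.λ.1))) (λ.0)
  [1] (λ.0) ((λ.0) (λ.λ.0) (λ.λ.1))
  [2] (λ.0) (λ.λ.0) (λ.λ.1)
  [3] (λ.λ.0) (λ.λ.1)
  [4] λ.0

Term B:
  start: (λ.0 ((λ.0) (λ.0))) (λ.λ.λ.λ.1)
  [1] (λ.λ.λ.λ.1) ((λ.0) (λ.0))
  [2] λ.λ.λ.1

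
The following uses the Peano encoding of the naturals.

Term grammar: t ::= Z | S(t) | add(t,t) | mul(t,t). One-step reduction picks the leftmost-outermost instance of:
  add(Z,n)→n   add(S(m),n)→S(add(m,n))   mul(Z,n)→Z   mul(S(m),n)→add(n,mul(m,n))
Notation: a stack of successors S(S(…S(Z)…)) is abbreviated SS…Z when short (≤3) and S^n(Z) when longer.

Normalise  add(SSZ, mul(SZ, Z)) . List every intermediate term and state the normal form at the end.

Answer: normal form = SSZ  (in 6 steps)

Working:
  start: add(SSZ, mul(SZ, Z))
  step 1: S(add(SZ, mul(SZ, Z)))
  step 2: S(S(add(Z, mul(SZ, Z))))
  step 3: S(S(mul(SZ, Z)))
  step 4: S(S(add(Z, mul(Z, Z))))
  step 5: S(S(mul(Z, Z)))
  step 6: SSZ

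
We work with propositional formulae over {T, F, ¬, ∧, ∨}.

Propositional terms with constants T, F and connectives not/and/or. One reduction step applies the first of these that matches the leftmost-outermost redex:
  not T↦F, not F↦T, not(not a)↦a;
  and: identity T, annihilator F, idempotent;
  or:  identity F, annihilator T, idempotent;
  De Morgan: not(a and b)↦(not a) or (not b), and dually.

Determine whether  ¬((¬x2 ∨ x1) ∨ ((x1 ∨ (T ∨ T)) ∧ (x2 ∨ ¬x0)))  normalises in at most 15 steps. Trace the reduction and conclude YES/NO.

Answer: YES — reaches normal form (x2 ∧ ¬x1) ∧ (¬x2 ∧ x0) in 12 ≤ 15 steps

Working:
  start: ¬((¬x2 ∨ x1) ∨ ((x1 ∨ (T ∨ T)) ∧ (x2 ∨ ¬x0)))
  [1] ¬(¬x2 ∨ x1) ∧ ¬((x1 ∨ (T ∨ T)) ∧ (x2 ∨ ¬x0))
  [2] (¬¬x2 ∧ ¬x1) ∧ ¬((x1 ∨ (T ∨ T)) ∧ (x2 ∨ ¬x0))
  [3] (x2 ∧ ¬x1) ∧ ¬((x1 ∨ (T ∨ T)) ∧ (x2 ∨ ¬x0))
  [4] (x2 ∧ ¬x1) ∧ (¬(x1 ∨ (T ∨ T)) ∨ ¬(x2 ∨ ¬x0))
  [5] (x2 ∧ ¬x1) ∧ ((¬x1 ∧ ¬(T ∨ T)) ∨ ¬(x2 ∨ ¬x0))
  [6] (x2 ∧ ¬x1) ∧ ((¬x1 ∧ (¬T ∧ ¬T)) ∨ ¬(x2 ∨ ¬x0))
  [7] (x2 ∧ ¬x1) ∧ ((¬x1 ∧ ¬T) ∨ ¬(x2 ∨ ¬x0))
  [8] (x2 ∧ ¬x1) ∧ ((¬x1 ∧ F) ∨ ¬(x2 ∨ ¬x0))
  [9] (x2 ∧ ¬x1) ∧ (F ∨ ¬(x2 ∨ ¬x0))
  [10] (x2 ∧ ¬x1) ∧ ¬(x2 ∨ ¬x0)
  [11] (x2 ∧ ¬x1) ∧ (¬x2 ∧ ¬¬x0)
  [12] (x2 ∧ ¬x1) ∧ (¬x2 ∧ x0)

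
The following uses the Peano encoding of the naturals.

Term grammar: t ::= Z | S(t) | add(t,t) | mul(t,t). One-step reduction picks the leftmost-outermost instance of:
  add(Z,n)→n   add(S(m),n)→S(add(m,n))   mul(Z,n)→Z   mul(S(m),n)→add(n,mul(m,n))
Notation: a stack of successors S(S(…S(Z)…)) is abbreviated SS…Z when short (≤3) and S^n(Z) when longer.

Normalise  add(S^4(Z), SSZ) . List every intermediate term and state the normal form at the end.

Answer: normal form = S^6(Z)  (in 5 steps)

Reduction:
  start: add(S^4(Z), SSZ)
  →1  S(add(SSSZ, SSZ))
  →2  S(S(add(SSZ, SSZ)))
  →3  S(S(S(add(SZ, SSZ))))
  →4  S(S(S(S(add(Z, SSZ)))))
  →5  S^6(Z)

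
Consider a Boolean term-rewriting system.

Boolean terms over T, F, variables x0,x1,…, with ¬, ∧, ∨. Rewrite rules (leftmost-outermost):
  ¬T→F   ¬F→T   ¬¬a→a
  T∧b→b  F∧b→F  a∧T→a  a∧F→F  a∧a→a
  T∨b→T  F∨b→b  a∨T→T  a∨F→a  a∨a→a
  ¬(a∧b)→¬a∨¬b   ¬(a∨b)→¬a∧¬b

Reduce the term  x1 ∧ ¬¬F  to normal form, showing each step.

  start: x1 ∧ ¬¬F
  [1] x1 ∧ F
  [2] F

Answer: normal form = F  (in 2 steps)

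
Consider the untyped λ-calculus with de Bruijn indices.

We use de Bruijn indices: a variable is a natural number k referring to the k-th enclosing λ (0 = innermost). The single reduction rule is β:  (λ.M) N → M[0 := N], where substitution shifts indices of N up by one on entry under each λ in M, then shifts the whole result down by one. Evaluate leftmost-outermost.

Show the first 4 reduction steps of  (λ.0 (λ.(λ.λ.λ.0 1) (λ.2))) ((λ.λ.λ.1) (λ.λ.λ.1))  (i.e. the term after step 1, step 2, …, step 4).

Answer: after 4 steps: λ.λ.λ.λ.0 1

Working:
  start: (λ.0 (λ.(λ.λ.λ.0 1) (λ.2))) ((λ.λ.λ.1) (λ.λ.λ.1))
  →1  (λ.λ.λ.1) (λ.λ.λ.1) (λ.(λ.λ.λ.0 1) (λ.(λ.λ.λ.1) (λ.λ.λ.1)))
  →2  (λ.λ.1) (λ.(λ.λ.λ.0 1) (λ.(λ.λ.λ.1) (λ.λ.λ.1)))
  →3  λ.λ.(λ.λ.λ.0 1) (λ.(λ.λ.λ.1) (λ.λ.λ.1))
  →4  λ.λ.λ.λ.0 1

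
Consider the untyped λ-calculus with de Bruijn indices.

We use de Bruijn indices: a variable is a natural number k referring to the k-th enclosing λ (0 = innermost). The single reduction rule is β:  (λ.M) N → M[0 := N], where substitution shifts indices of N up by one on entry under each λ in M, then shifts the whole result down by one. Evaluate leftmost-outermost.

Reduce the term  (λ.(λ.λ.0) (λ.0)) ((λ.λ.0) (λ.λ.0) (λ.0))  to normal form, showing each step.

  start: (λ.(λ.λ.0) (λ.0)) ((λ.λ.0) (λ.λ.0) (λ.0))
  →1  (λ.λ.0) (λ.0)
  →2  λ.0

Answer: normal form = λ.0  (in 2 steps)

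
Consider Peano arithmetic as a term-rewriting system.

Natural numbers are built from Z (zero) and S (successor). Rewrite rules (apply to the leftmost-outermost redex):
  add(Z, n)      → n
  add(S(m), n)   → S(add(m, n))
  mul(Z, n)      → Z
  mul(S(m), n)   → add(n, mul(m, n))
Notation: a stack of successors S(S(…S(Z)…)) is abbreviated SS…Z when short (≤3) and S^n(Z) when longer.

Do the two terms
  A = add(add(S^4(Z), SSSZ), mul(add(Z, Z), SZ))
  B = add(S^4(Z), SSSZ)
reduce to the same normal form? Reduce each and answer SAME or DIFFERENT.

Answer: SAME — A ⇓ S^7(Z), B ⇓ S^7(Z)

Reduction:
Term A:
  start: add(add(S^4(Z), SSSZ), mul(add(Z, Z), SZ))
  step 1: add(S(add(SSSZ, SSSZ)), mul(add(Z, Z), SZ))
  step 2: S(add(add(SSSZ, SSSZ), mul(add(Z, Z), SZ)))
  step 3: S(add(S(add(SSZ, SSSZ)), mul(add(Z, Z), SZ)))
  step 4: S(S(add(add(SSZ, SSSZ), mul(add(Z, Z), SZ))))
  step 5: S(S(add(S(add(SZ, SSSZ)), mul(add(Z, Z), SZ))))
  step 6: S(S(S(add(add(SZ, SSSZ), mul(add(Z, Z), SZ)))))
  step 7: S(S(S(add(S(add(Z, SSSZ)), mul(add(Z, Z), SZ)))))
  step 8: S(S(S(S(add(add(Z, SSSZ), mul(add(Z, Z), SZ))))))
  step 9: S(S(S(S(add(SSSZ, mul(add(Z, Z), SZ))))))
  step 10: S(S(S(S(S(add(SSZ, mul(add(Z, Z), SZ)))))))
  step 11: S(S(S(S(S(S(add(SZ, mul(add(Z, Z), SZ))))))))
  step 12: S(S(S(S(S(S(S(add(Z, mul(add(Z, Z), SZ)))))))))
  step 13: S(S(S(S(S(S(S(mul(add(Z, Z), SZ))))))))
  step 14: S(S(S(S(S(S(S(mul(Z, SZ))))))))
  step 15: S^7(Z)

Term B:
  start: add(S^4(Z), SSSZ)
  step 1: S(add(SSSZ, SSSZ))
  step 2: S(S(add(SSZ, SSSZ)))
  step 3: S(S(S(add(SZ, SSSZ))))
  step 4: S(S(S(S(add(Z, SSSZ)))))
  step 5: S^7(Z)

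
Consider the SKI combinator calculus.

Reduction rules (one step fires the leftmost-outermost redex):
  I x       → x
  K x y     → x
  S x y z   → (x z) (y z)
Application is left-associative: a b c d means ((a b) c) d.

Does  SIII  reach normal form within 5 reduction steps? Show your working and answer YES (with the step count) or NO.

Answer: YES — reaches normal form I in 4 ≤ 5 steps

Working:
  start: SIII
  [1] II(II)
  [2] I(II)
  [3] II
  [4] I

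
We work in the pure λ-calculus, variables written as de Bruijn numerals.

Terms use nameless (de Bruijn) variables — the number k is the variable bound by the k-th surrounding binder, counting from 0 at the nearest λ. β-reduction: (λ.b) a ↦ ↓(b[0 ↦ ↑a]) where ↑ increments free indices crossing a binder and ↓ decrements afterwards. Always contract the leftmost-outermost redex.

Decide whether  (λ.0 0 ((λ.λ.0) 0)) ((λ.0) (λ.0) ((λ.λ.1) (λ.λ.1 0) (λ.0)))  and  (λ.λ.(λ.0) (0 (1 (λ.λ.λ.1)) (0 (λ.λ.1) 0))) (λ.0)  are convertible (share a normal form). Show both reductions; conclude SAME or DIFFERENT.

Term A:
  start: (λ.0 0 ((λ.λ.0) 0)) ((λ.0) (λ.0) ((λ.λ.1) (λ.λ.1 0) (λ.0)))
  step 1: (λ.0) (λ.0) ((λ.λ.1) (λ.λ.1 0) (λ.0)) ((λ.0) (λ.0) ((λ.λ.1) (λ.λ.1 0) (λ.0))) ((λ.λ.0) ((λ.0) (λ.0) ((λ.λ.1) (λ.λ.1 0) (λ.0))))
  step 2: (λ.0) ((λ.λ.1) (λ.λ.1 0) (λ.0)) ((λ.0) (λ.0) ((λ.λ.1) (λ.λ.1 0) (λ.0))) ((λ.λ.0) ((λ.0) (λ.0) ((λ.λ.1) (λ.λ.1 0) (λ.0))))
  step 3: (λ.λ.1) (λ.λ.1 0) (λ.0) ((λ.0) (λ.0) ((λ.λ.1) (λ.λ.1 0) (λ.0))) ((λ.λ.0) ((λ.0) (λ.0) ((λ.λ.1) (λ.λ.1 0) (λ.0))))
  step 4: (λ.λ.λ.1 0) (λ.0) ((λ.0) (λ.0) ((λ.λ.1) (λ.λ.1 0) (λ.0))) ((λ.λ.0) ((λ.0) (λ.0) ((λ.λ.1) (λ.λ.1 0) (λ.0))))
  step 5: (λ.λ.1 0) ((λ.0) (λ.0) ((λ.λ.1) (λ.λ.1 0) (λ.0))) ((λ.λ.0) ((λ.0) (λ.0) ((λ.λ.1) (λ.λ.1 0) (λ.0))))
  step 6: (λ.(λ.0) (λ.0) ((λ.λ.1) (λ.λ.1 0) (λ.0)) 0) ((λ.λ.0) ((λ.0) (λ.0) ((λ.λ.1) (λ.λ.1 0) (λ.0))))
  step 7: (λ.0) (λ.0) ((λ.λ.1) (λ.λ.1 0) (λ.0)) ((λ.λ.0) ((λ.0) (λ.0) ((λ.λ.1) (λ.λ.1 0) (λ.0))))
  step 8: (λ.0) ((λ.λ.1) (λ.λ.1 0) (λ.0)) ((λ.λ.0) ((λ.0) (λ.0) ((λ.λ.1) (λ.λ.1 0) (λ.0))))
  step 9: (λ.λ.1) (λ.λ.1 0) (λ.0) ((λ.λ.0) ((λ.0) (λ.0) ((λ.λ.1) (λ.λ.1 0) (λ.0))))
  step 10: (λ.λ.λ.1 0) (λ.0) ((λ.λ.0) ((λ.0) (λ.0) ((λ.λ.1) (λ.λ.1 0) (λ.0))))
  step 11: (λ.λ.1 0) ((λ.λ.0) ((λ.0) (λ.0) ((λ.λ.1) (λ.λ.1 0) (λ.0))))
  step 12: λ.(λ.λ.0) ((λ.0) (λ.0) ((λ.λ.1) (λ.λ.1 0) (λ.0))) 0
  step 13: λ.(λ.0) 0
  step 14: λ.0

Term B:
  start: (λ.λ.(λ.0) (0 (1 (λ.λ.λ.1)) (0 (λ.λ.1) 0))) (λ.0)
  step 1: λ.(λ.0) (0 ((λ.0) (λ.λ.λ.1)) (0 (λ.λ.1) 0))
  step 2: λ.0 ((λ.0) (λ.λ.λ.1)) (0 (λ.λ.1) 0)
  step 3: λ.0 (λ.λ.λ.1) (0 (λ.λ.1) 0)

Answer: DIFFERENT — A ⇓ λ.0, B ⇓ λ.0 (λ.λ.λ.1) (0 (λ.λ.1) 0)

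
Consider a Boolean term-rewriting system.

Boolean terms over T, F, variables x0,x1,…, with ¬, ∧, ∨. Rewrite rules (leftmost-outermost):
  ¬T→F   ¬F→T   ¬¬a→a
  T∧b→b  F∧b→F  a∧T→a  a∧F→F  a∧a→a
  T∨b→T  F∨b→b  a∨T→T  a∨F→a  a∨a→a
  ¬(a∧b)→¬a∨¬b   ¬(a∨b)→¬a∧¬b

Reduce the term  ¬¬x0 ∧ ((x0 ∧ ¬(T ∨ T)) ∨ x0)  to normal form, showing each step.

  start: ¬¬x0 ∧ ((x0 ∧ ¬(T ∨ T)) ∨ x0)
  step 1: x0 ∧ ((x0 ∧ ¬(T ∨ T)) ∨ x0)
  step 2: x0 ∧ ((x0 ∧ (¬T ∧ ¬T)) ∨ x0)
  step 3: x0 ∧ ((x0 ∧ ¬T) ∨ x0)
  step 4: x0 ∧ ((x0 ∧ F) ∨ x0)
  step 5: x0 ∧ (F ∨ x0)
  step 6: x0 ∧ x0
  step 7: x0

Answer: normal form = x0  (in 7 steps)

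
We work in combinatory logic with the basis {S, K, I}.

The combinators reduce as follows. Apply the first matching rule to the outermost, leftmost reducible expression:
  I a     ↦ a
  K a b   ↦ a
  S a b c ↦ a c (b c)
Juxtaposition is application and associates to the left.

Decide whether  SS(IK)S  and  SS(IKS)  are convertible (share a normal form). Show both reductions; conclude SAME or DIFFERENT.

Term A:
  start: SS(IK)S
  →1  SS(IKS)
  →2  SS(KS)

Term B:
  start: SS(IKS)
  →1  SS(KS)

Answer: SAME — A ⇓ SS(KS), B ⇓ SS(KS)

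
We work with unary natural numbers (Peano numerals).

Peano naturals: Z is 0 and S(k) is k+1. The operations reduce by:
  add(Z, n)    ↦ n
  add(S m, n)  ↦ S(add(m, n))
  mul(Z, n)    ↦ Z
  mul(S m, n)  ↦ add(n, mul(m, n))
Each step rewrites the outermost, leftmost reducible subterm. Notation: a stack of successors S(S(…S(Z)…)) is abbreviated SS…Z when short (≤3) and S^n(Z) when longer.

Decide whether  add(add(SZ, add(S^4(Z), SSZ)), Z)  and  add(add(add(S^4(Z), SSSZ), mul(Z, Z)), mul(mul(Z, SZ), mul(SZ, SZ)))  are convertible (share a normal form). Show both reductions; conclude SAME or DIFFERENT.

Answer: SAME — A ⇓ S^7(Z), B ⇓ S^7(Z)

Derivation:
Term A:
  start: add(add(SZ, add(S^4(Z), SSZ)), Z)
  step 1: add(S(add(Z, add(S^4(Z), SSZ))), Z)
  step 2: S(add(add(Z, add(S^4(Z), SSZ)), Z))
  step 3: S(add(add(S^4(Z), SSZ), Z))
  step 4: S(add(S(add(SSSZ, SSZ)), Z))
  step 5: S(S(add(add(SSSZ, SSZ), Z)))
  step 6: S(S(add(S(add(SSZ, SSZ)), Z)))
  step 7: S(S(S(add(add(SSZ, SSZ), Z))))
  step 8: S(S(S(add(S(add(SZ, SSZ)), Z))))
  step 9: S(S(S(S(add(add(SZ, SSZ), Z)))))
  step 10: S(S(S(S(add(S(add(Z, SSZ)), Z)))))
  step 11: S(S(S(S(S(add(add(Z, SSZ), Z))))))
  step 12: S(S(S(S(S(add(SSZ, Z))))))
  step 13: S(S(S(S(S(S(add(SZ, Z)))))))
  step 14: S(S(S(S(S(S(S(add(Z, Z))))))))
  step 15: S^7(Z)

Term B:
  start: add(add(add(S^4(Z), SSSZ), mul(Z, Z)), mul(mul(Z, SZ), mul(SZ, SZ)))
  step 1: add(add(S(add(SSSZ, SSSZ)), mul(Z, Z)), mul(mul(Z, SZ), mul(SZ, SZ)))
  step 2: add(S(add(add(SSSZ, SSSZ), mul(Z, Z))), mul(mul(Z, SZ), mul(SZ, SZ)))
  step 3: S(add(add(add(SSSZ, SSSZ), mul(Z, Z)), mul(mul(Z, SZ), mul(SZ, SZ))))
  step 4: S(add(add(S(add(SSZ, SSSZ)), mul(Z, Z)), mul(mul(Z, SZ), mul(SZ, SZ))))
  step 5: S(add(S(add(add(SSZ, SSSZ), mul(Z, Z))), mul(mul(Z, SZ), mul(SZ, SZ))))
  step 6: S(S(add(add(add(SSZ, SSSZ), mul(Z, Z)), mul(mul(Z, SZ), mul(SZ, SZ)))))
  step 7: S(S(add(add(S(add(SZ, SSSZ)), mul(Z, Z)), mul(mul(Z, SZ), mul(SZ, SZ)))))
  step 8: S(S(add(S(add(add(SZ, SSSZ), mul(Z, Z))), mul(mul(Z, SZ), mul(SZ, SZ)))))
  step 9: S(S(S(add(add(add(SZ, SSSZ), mul(Z, Z)), mul(mul(Z, SZ), mul(SZ, SZ))))))
  step 10: S(S(S(add(add(S(add(Z, SSSZ)), mul(Z, Z)), mul(mul(Z, SZ), mul(SZ, SZ))))))
  step 11: S(S(S(add(S(add(add(Z, SSSZ), mul(Z, Z))), mul(mul(Z, SZ), mul(SZ, SZ))))))
  step 12: S(S(S(S(add(add(add(Z, SSSZ), mul(Z, Z)), mul(mul(Z, SZ), mul(SZ, SZ)))))))
  step 13: S(S(S(S(add(add(SSSZ, mul(Z, Z)), mul(mul(Z, SZ), mul(SZ, SZ)))))))
  step 14: S(S(S(S(add(S(add(SSZ, mul(Z, Z))), mul(mul(Z, SZ), mul(SZ, SZ)))))))
  step 15: S(S(S(S(S(add(add(SSZ, mul(Z, Z)), mul(mul(Z, SZ), mul(SZ, SZ))))))))
  step 16: S(S(S(S(S(add(S(add(SZ, mul(Z, Z))), mul(mul(Z, SZ), mul(SZ, SZ))))))))
  step 17: S(S(S(S(S(S(add(add(SZ, mul(Z, Z)), mul(mul(Z, SZ), mul(SZ, SZ)))))))))
  step 18: S(S(S(S(S(S(add(S(add(Z, mul(Z, Z))), mul(mul(Z, SZ), mul(SZ, SZ)))))))))
  step 19: S(S(S(S(S(S(S(add(add(Z, mul(Z, Z)), mul(mul(Z, SZ), mul(SZ, SZ))))))))))
  step 20: S(S(S(S(S(S(S(add(mul(Z, Z), mul(mul(Z, SZ), mul(SZ, SZ))))))))))
  step 21: S(S(S(S(S(S(S(add(Z, mul(mul(Z, SZ), mul(SZ, SZ))))))))))
  step 22: S(S(S(S(S(S(S(mul(mul(Z, SZ), mul(SZ, SZ)))))))))
  step 23: S(S(S(S(S(S(S(mul(Z, mul(SZ, SZ)))))))))
  step 24: S^7(Z)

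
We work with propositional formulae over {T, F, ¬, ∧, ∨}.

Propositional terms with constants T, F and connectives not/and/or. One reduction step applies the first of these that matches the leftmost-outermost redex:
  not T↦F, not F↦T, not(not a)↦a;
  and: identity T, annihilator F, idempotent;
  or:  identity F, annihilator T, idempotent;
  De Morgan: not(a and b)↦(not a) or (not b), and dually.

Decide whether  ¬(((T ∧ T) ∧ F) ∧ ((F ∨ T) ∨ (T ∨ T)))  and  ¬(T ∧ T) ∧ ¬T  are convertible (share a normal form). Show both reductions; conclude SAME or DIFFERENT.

Term A:
  start: ¬(((T ∧ T) ∧ F) ∧ ((F ∨ T) ∨ (T ∨ T)))
  step 1: ¬((T ∧ T) ∧ F) ∨ ¬((F ∨ T) ∨ (T ∨ T))
  step 2: (¬(T ∧ T) ∨ ¬F) ∨ ¬((F ∨ T) ∨ (T ∨ T))
  step 3: ((¬T ∨ ¬T) ∨ ¬F) ∨ ¬((F ∨ T) ∨ (T ∨ T))
  step 4: (¬T ∨ ¬F) ∨ ¬((F ∨ T) ∨ (T ∨ T))
  step 5: (F ∨ ¬F) ∨ ¬((F ∨ T) ∨ (T ∨ T))
  step 6: ¬F ∨ ¬((F ∨ T) ∨ (T ∨ T))
  step 7: T ∨ ¬((F ∨ T) ∨ (T ∨ T))
  step 8: T

Term B:
  start: ¬(T ∧ T) ∧ ¬T
  step 1: (¬T ∨ ¬T) ∧ ¬T
  step 2: ¬T ∧ ¬T
  step 3: ¬T
  step 4: F

Answer: DIFFERENT — A ⇓ T, B ⇓ F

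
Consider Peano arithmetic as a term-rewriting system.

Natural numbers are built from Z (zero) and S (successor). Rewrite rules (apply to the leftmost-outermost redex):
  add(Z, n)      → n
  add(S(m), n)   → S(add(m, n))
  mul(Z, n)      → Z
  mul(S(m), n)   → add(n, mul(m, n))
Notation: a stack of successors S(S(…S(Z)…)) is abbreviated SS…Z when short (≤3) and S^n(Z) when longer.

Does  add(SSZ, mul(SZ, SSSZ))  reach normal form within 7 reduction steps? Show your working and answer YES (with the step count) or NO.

  start: add(SSZ, mul(SZ, SSSZ))
  [1] S(add(SZ, mul(SZ, SSSZ)))
  [2] S(S(add(Z, mul(SZ, SSSZ))))
  [3] S(S(mul(SZ, SSSZ)))
  [4] S(S(add(SSSZ, mul(Z, SSSZ))))
  [5] S(S(S(add(SSZ, mul(Z, SSSZ)))))
  [6] S(S(S(S(add(SZ, mul(Z, SSSZ))))))
  [7] S(S(S(S(S(add(Z, mul(Z, SSSZ)))))))

Answer: NO — after 7 steps the term is S(S(S(S(S(add(Z, mul(Z, SSSZ))))))), not yet normal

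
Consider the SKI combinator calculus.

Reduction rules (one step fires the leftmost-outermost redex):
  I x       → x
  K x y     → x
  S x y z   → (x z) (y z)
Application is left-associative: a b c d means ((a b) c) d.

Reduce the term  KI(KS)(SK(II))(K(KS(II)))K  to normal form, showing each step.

Answer: normal form = S  (in 6 steps)

Derivation:
  start: KI(KS)(SK(II))(K(KS(II)))K
  →1  I(SK(II))(K(KS(II)))K
  →2  SK(II)(K(KS(II)))K
  →3  K(K(KS(II)))(II(K(KS(II))))K
  →4  K(KS(II))K
  →5  KS(II)
  →6  S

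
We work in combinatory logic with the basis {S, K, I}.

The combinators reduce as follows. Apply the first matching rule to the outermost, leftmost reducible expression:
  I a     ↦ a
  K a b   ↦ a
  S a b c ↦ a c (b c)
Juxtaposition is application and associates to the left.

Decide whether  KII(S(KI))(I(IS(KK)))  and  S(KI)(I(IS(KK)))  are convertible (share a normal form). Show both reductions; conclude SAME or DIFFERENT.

Answer: SAME — A ⇓ S(KI)(S(KK)), B ⇓ S(KI)(S(KK))

Derivation:
Term A:
  start: KII(S(KI))(I(IS(KK)))
  step 1: I(S(KI))(I(IS(KK)))
  step 2: S(KI)(I(IS(KK)))
  step 3: S(KI)(IS(KK))
  step 4: S(KI)(S(KK))

Term B:
  start: S(KI)(I(IS(KK)))
  step 1: S(KI)(IS(KK))
  step 2: S(KI)(S(KK))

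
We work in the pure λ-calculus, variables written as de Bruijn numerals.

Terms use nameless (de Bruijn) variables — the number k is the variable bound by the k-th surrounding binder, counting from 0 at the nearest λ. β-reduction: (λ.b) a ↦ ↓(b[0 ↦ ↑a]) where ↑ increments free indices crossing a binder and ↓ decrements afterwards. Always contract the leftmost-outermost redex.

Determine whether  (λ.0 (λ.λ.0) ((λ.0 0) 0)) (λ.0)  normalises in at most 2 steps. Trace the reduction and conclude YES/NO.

  start: (λ.0 (λ.λ.0) ((λ.0 0) 0)) (λ.0)
  →1  (λ.0) (λ.λ.0) ((λ.0 0) (λ.0))
  →2  (λ.λ.0) ((λ.0 0) (λ.0))

Answer: NO — after 2 steps the term is (λ.λ.0) ((λ.0 0) (λ.0)), not yet normal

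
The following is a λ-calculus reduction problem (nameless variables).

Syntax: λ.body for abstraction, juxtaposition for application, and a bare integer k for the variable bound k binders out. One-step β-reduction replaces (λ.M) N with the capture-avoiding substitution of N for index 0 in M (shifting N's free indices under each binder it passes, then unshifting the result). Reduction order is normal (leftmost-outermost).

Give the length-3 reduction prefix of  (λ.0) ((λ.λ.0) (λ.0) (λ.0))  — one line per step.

  start: (λ.0) ((λ.λ.0) (λ.0) (λ.0))
  [1] (λ.λ.0) (λ.0) (λ.0)
  [2] (λ.0) (λ.0)
  [3] λ.0

Answer: after 3 steps: λ.0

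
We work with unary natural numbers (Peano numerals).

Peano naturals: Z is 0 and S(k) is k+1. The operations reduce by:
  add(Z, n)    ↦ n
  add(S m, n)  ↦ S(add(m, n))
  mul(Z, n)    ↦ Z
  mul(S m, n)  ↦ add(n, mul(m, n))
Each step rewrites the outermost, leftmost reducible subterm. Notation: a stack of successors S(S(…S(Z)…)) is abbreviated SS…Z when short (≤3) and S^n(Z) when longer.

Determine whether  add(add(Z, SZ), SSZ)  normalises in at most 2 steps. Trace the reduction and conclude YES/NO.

Answer: NO — after 2 steps the term is S(add(Z, SSZ)), not yet normal

Reduction:
  start: add(add(Z, SZ), SSZ)
  [1] add(SZ, SSZ)
  [2] S(add(Z, SSZ))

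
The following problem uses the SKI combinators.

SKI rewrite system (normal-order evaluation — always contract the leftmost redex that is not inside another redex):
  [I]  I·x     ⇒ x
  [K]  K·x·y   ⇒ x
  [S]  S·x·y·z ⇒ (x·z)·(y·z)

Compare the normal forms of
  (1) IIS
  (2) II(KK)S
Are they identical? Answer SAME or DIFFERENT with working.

Answer: DIFFERENT — A ⇓ S, B ⇓ K

Reduction:
Term A:
  start: IIS
  →1  IS
  →2  S

Term B:
  start: II(KK)S
  →1  I(KK)S
  →2  KKS
  →3  K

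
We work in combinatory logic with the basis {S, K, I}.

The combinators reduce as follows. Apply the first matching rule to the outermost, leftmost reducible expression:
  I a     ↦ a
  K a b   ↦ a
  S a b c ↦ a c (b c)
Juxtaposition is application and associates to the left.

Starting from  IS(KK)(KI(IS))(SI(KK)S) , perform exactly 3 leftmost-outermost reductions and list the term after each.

  start: IS(KK)(KI(IS))(SI(KK)S)
  →1  S(KK)(KI(IS))(SI(KK)S)
  →2  KK(SI(KK)S)(KI(IS)(SI(KK)S))
  →3  K(KI(IS)(SI(KK)S))

Answer: after 3 steps: K(KI(IS)(SI(KK)S))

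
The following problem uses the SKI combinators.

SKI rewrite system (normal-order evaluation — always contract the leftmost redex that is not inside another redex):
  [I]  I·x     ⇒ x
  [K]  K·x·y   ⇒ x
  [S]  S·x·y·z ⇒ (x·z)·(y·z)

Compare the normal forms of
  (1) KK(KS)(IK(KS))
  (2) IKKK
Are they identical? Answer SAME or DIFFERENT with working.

Answer: DIFFERENT — A ⇓ K(K(KS)), B ⇓ K

Derivation:
Term A:
  start: KK(KS)(IK(KS))
  →1  K(IK(KS))
  →2  K(K(KS))

Term B:
  start: IKKK
  →1  KKK
  →2  K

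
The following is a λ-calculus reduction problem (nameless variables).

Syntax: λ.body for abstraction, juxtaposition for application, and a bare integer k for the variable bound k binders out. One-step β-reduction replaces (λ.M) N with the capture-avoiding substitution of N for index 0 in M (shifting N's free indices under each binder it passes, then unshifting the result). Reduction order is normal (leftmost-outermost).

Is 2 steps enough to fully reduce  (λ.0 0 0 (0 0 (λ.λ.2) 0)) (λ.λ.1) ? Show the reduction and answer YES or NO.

  start: (λ.0 0 0 (0 0 (λ.λ.2) 0)) (λ.λ.1)
  step 1: (λ.λ.1) (λ.λ.1) (λ.λ.1) ((λ.λ.1) (λ.λ.1) (λ.λ.λ.λ.1) (λ.λ.1))
  step 2: (λ.λ.λ.1) (λ.λ.1) ((λ.λ.1) (λ.λ.1) (λ.λ.λ.λ.1) (λ.λ.1))

Answer: NO — after 2 steps the term is (λ.λ.λ.1) (λ.λ.1) ((λ.λ.1) (λ.λ.1) (λ.λ.λ.λ.1) (λ.λ.1)), not yet normal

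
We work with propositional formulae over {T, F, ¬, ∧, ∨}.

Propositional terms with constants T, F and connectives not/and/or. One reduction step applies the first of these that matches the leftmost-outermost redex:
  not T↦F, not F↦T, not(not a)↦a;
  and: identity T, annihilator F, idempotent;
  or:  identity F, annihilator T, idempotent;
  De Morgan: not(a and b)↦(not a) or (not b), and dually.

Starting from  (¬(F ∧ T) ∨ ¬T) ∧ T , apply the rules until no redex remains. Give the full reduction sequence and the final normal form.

Answer: normal form = T  (in 5 steps)

Derivation:
  start: (¬(F ∧ T) ∨ ¬T) ∧ T
  [1] ¬(F ∧ T) ∨ ¬T
  [2] (¬F ∨ ¬T) ∨ ¬T
  [3] (T ∨ ¬T) ∨ ¬T
  [4] T ∨ ¬T
  [5] T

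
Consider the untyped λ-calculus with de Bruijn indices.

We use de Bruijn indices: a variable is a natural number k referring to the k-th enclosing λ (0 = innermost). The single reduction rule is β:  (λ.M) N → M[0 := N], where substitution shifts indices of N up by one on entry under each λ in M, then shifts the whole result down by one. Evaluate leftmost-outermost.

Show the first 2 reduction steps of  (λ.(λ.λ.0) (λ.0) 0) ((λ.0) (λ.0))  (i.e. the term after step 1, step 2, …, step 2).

Answer: after 2 steps: (λ.0) ((λ.0) (λ.0))

Derivation:
  start: (λ.(λ.λ.0) (λ.0) 0) ((λ.0) (λ.0))
  →1  (λ.λ.0) (λ.0) ((λ.0) (λ.0))
  →2  (λ.0) ((λ.0) (λ.0))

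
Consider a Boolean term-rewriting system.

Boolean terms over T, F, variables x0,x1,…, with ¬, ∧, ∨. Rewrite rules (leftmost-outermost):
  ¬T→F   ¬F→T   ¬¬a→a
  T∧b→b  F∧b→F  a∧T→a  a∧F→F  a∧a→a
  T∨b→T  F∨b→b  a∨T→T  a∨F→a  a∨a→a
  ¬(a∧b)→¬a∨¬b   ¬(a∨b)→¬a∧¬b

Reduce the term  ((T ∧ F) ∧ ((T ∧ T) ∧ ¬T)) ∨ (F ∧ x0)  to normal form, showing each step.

  start: ((T ∧ F) ∧ ((T ∧ T) ∧ ¬T)) ∨ (F ∧ x0)
  [1] (F ∧ ((T ∧ T) ∧ ¬T)) ∨ (F ∧ x0)
  [2] F ∨ (F ∧ x0)
  [3] F ∧ x0
  [4] F

Answer: normal form = F  (in 4 steps)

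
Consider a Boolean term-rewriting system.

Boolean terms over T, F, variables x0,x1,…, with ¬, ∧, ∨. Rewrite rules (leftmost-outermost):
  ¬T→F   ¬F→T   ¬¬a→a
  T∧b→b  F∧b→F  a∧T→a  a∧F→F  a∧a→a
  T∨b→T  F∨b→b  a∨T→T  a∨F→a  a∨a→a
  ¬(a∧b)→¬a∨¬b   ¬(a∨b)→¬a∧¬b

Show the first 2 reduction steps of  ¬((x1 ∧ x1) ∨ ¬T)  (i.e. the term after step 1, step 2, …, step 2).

  start: ¬((x1 ∧ x1) ∨ ¬T)
  →1  ¬(x1 ∧ x1) ∧ ¬¬T
  →2  (¬x1 ∨ ¬x1) ∧ ¬¬T

Answer: after 2 steps: (¬x1 ∨ ¬x1) ∧ ¬¬T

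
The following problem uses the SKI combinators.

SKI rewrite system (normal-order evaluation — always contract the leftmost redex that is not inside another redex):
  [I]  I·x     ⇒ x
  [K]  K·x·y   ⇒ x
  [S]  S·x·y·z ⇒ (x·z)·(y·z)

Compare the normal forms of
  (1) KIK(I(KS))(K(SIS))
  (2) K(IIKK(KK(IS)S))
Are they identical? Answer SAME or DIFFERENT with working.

Answer: DIFFERENT — A ⇓ S, B ⇓ KK

Working:
Term A:
  start: KIK(I(KS))(K(SIS))
  step 1: I(I(KS))(K(SIS))
  step 2: I(KS)(K(SIS))
  step 3: KS(K(SIS))
  step 4: S

Term B:
  start: K(IIKK(KK(IS)S))
  step 1: K(IKK(KK(IS)S))
  step 2: K(KK(KK(IS)S))
  step 3: KK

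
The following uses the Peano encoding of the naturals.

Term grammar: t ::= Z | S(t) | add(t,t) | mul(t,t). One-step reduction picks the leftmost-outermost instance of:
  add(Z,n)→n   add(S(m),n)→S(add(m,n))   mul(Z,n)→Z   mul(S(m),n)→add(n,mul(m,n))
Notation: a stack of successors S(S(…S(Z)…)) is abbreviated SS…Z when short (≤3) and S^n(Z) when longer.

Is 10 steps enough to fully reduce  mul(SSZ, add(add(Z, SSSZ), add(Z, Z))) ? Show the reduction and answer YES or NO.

Answer: NO — after 10 steps the term is S(S(S(add(Z, mul(SZ, add(add(Z, SSSZ), add(Z, Z))))))), not yet normal

Working:
  start: mul(SSZ, add(add(Z, SSSZ), add(Z, Z)))
  [1] add(add(add(Z, SSSZ), add(Z, Z)), mul(SZ, add(add(Z, SSSZ), add(Z, Z))))
  [2] add(add(SSSZ, add(Z, Z)), mul(SZ, add(add(Z, SSSZ), add(Z, Z))))
  [3] add(S(add(SSZ, add(Z, Z))), mul(SZ, add(add(Z, SSSZ), add(Z, Z))))
  [4] S(add(add(SSZ, add(Z, Z)), mul(SZ, add(add(Z, SSSZ), add(Z, Z)))))
  [5] S(add(S(add(SZ, add(Z, Z))), mul(SZ, add(add(Z, SSSZ), add(Z, Z)))))
  [6] S(S(add(add(SZ, add(Z, Z)), mul(SZ, add(add(Z, SSSZ), add(Z, Z))))))
  [7] S(S(add(S(add(Z, add(Z, Z))), mul(SZ, add(add(Z, SSSZ), add(Z, Z))))))
  [8] S(S(S(add(add(Z, add(Z, Z)), mul(SZ, add(add(Z, SSSZ), add(Z, Z)))))))
  [9] S(S(S(add(add(Z, Z), mul(SZ, add(add(Z, SSSZ), add(Z, Z)))))))
  [10] S(S(S(add(Z, mul(SZ, add(add(Z, SSSZ), add(Z, Z)))))))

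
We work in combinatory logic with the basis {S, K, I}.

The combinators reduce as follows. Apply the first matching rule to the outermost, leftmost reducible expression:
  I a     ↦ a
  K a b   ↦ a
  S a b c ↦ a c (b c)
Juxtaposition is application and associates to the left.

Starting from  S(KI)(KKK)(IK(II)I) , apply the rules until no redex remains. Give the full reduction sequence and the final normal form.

  start: S(KI)(KKK)(IK(II)I)
  step 1: KI(IK(II)I)(KKK(IK(II)I))
  step 2: I(KKK(IK(II)I))
  step 3: KKK(IK(II)I)
  step 4: K(IK(II)I)
  step 5: K(K(II)I)
  step 6: K(II)
  step 7: KI

Answer: normal form = KI  (in 7 steps)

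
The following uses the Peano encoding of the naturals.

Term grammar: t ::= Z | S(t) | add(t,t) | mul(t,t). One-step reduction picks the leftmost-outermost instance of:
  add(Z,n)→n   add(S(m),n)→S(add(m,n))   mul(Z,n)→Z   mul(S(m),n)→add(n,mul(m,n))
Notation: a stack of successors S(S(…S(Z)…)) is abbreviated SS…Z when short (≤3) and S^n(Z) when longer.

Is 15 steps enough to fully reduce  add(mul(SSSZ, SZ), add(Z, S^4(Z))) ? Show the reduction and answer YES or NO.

Answer: YES — reaches normal form S^7(Z) in 15 ≤ 15 steps

Reduction:
  start: add(mul(SSSZ, SZ), add(Z, S^4(Z)))
  [1] add(add(SZ, mul(SSZ, SZ)), add(Z, S^4(Z)))
  [2] add(S(add(Z, mul(SSZ, SZ))), add(Z, S^4(Z)))
  [3] S(add(add(Z, mul(SSZ, SZ)), add(Z, S^4(Z))))
  [4] S(add(mul(SSZ, SZ), add(Z, S^4(Z))))
  [5] S(add(add(SZ, mul(SZ, SZ)), add(Z, S^4(Z))))
  [6] S(add(S(add(Z, mul(SZ, SZ))), add(Z, S^4(Z))))
  [7] S(S(add(add(Z, mul(SZ, SZ)), add(Z, S^4(Z)))))
  [8] S(S(add(mul(SZ, SZ), add(Z, S^4(Z)))))
  [9] S(S(add(add(SZ, mul(Z, SZ)), add(Z, S^4(Z)))))
  [10] S(S(add(S(add(Z, mul(Z, SZ))), add(Z, S^4(Z)))))
  [11] S(S(S(add(add(Z, mul(Z, SZ)), add(Z, S^4(Z))))))
  [12] S(S(S(add(mul(Z, SZ), add(Z, S^4(Z))))))
  [13] S(S(S(add(Z, add(Z, S^4(Z))))))
  [14] S(S(S(add(Z, S^4(Z)))))
  [15] S^7(Z)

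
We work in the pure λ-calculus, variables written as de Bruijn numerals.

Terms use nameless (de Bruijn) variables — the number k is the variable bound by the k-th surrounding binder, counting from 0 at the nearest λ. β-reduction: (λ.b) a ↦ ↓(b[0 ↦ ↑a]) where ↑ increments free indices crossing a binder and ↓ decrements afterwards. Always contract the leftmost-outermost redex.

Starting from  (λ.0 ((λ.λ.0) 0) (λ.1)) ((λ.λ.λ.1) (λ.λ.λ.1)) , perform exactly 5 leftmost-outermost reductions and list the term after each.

Answer: after 5 steps: λ.0

Derivation:
  start: (λ.0 ((λ.λ.0) 0) (λ.1)) ((λ.λ.λ.1) (λ.λ.λ.1))
  step 1: (λ.λ.λ.1) (λ.λ.λ.1) ((λ.λ.0) ((λ.λ.λ.1) (λ.λ.λ.1))) (λ.(λ.λ.λ.1) (λ.λ.λ.1))
  step 2: (λ.λ.1) ((λ.λ.0) ((λ.λ.λ.1) (λ.λ.λ.1))) (λ.(λ.λ.λ.1) (λ.λ.λ.1))
  step 3: (λ.(λ.λ.0) ((λ.λ.λ.1) (λ.λ.λ.1))) (λ.(λ.λ.λ.1) (λ.λ.λ.1))
  step 4: (λ.λ.0) ((λ.λ.λ.1) (λ.λ.λ.1))
  step 5: λ.0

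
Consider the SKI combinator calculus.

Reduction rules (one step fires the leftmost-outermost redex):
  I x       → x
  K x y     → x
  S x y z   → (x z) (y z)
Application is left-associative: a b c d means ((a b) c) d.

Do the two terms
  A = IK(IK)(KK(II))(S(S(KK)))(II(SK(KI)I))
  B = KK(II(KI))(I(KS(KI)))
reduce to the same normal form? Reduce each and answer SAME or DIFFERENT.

Term A:
  start: IK(IK)(KK(II))(S(S(KK)))(II(SK(KI)I))
  step 1: K(IK)(KK(II))(S(S(KK)))(II(SK(KI)I))
  step 2: IK(S(S(KK)))(II(SK(KI)I))
  step 3: K(S(S(KK)))(II(SK(KI)I))
  step 4: S(S(KK))

Term B:
  start: KK(II(KI))(I(KS(KI)))
  step 1: K(I(KS(KI)))
  step 2: K(KS(KI))
  step 3: KS

Answer: DIFFERENT — A ⇓ S(S(KK)), B ⇓ KS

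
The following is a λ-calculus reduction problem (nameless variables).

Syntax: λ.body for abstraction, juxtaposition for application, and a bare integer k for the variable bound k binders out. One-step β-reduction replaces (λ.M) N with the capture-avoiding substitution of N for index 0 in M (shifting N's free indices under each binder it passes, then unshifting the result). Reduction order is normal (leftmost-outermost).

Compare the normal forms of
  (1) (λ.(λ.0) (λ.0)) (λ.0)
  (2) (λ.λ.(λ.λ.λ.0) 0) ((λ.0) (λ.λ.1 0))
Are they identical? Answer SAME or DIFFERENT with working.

Answer: DIFFERENT — A ⇓ λ.0, B ⇓ λ.λ.λ.0

Derivation:
Term A:
  start: (λ.(λ.0) (λ.0)) (λ.0)
  [1] (λ.0) (λ.0)
  [2] λ.0

Term B:
  start: (λ.λ.(λ.λ.λ.0) 0) ((λ.0) (λ.λ.1 0))
  [1] λ.(λ.λ.λ.0) 0
  [2] λ.λ.λ.0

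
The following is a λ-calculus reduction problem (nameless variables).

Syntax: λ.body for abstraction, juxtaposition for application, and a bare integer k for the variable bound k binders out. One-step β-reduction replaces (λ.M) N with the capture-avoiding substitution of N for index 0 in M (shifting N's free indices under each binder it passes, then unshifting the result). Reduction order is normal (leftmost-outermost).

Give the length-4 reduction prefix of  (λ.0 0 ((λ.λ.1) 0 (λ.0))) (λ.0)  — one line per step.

Answer: after 4 steps: (λ.λ.0) (λ.0)

Derivation:
  start: (λ.0 0 ((λ.λ.1) 0 (λ.0))) (λ.0)
  [1] (λ.0) (λ.0) ((λ.λ.1) (λ.0) (λ.0))
  [2] (λ.0) ((λ.λ.1) (λ.0) (λ.0))
  [3] (λ.λ.1) (λ.0) (λ.0)
  [4] (λ.λ.0) (λ.0)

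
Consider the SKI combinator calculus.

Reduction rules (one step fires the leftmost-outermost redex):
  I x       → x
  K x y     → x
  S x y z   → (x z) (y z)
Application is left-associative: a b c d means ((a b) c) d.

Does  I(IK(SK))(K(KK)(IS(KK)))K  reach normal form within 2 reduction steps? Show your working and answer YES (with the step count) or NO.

Answer: NO — after 2 steps the term is K(SK)(K(KK)(IS(KK)))K, not yet normal

Reduction:
  start: I(IK(SK))(K(KK)(IS(KK)))K
  step 1: IK(SK)(K(KK)(IS(KK)))K
  step 2: K(SK)(K(KK)(IS(KK)))K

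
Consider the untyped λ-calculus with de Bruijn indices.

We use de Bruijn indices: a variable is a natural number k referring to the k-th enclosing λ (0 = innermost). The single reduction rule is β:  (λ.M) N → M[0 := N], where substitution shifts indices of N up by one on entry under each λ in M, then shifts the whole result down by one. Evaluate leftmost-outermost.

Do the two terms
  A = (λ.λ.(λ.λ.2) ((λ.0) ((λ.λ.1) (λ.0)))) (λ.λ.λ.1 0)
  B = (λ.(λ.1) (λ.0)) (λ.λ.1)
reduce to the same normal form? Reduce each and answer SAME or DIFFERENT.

Answer: SAME — A ⇓ λ.λ.1, B ⇓ λ.λ.1

Reduction:
Term A:
  start: (λ.λ.(λ.λ.2) ((λ.0) ((λ.λ.1) (λ.0)))) (λ.λ.λ.1 0)
  [1] λ.(λ.λ.2) ((λ.0) ((λ.λ.1) (λ.0)))
  [2] λ.λ.1

Term B:
  start: (λ.(λ.1) (λ.0)) (λ.λ.1)
  [1] (λ.λ.λ.1) (λ.0)
  [2] λ.λ.1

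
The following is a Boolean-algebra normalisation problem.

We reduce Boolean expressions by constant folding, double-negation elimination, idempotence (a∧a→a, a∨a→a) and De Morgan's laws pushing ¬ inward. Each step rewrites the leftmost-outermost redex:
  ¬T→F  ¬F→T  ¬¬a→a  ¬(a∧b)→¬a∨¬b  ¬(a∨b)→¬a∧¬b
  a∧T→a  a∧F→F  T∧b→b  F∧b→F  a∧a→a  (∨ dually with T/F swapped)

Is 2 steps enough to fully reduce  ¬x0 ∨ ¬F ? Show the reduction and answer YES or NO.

Answer: YES — reaches normal form T in 2 ≤ 2 steps

Reduction:
  start: ¬x0 ∨ ¬F
  →1  ¬x0 ∨ T
  →2  T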